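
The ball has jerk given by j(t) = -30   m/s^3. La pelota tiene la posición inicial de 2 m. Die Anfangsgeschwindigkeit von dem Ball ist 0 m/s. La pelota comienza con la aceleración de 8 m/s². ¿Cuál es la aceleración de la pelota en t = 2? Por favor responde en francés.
Nous devons trouver l'intégrale de notre équation du jerk j(t) = -30 1 fois. En intégrant le jerk et en utilisant la condition initiale a(0) = 8, nous obtenons a(t) = 8 - 30·t. Nous avons l'accélération a(t) = 8 - 30·t. En substituant t = 2: a(2) = -52.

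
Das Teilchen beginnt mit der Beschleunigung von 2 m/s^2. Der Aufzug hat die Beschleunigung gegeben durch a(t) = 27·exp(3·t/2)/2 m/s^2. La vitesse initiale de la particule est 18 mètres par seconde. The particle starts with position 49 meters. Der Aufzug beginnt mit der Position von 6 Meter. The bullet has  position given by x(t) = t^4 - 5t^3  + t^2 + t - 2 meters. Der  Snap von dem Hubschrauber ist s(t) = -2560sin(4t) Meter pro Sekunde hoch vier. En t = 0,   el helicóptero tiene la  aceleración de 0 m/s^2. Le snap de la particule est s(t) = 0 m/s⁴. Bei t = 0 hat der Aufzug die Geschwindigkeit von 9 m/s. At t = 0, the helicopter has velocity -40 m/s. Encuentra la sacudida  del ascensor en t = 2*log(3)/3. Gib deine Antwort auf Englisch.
We must differentiate our acceleration equation a(t) = 27·exp(3·t/2)/2 1 time. Taking d/dt of a(t), we find j(t) = 81·exp(3·t/2)/4. We have jerk j(t) = 81·exp(3·t/2)/4. Substituting t = 2*log(3)/3: j(2*log(3)/3) = 243/4.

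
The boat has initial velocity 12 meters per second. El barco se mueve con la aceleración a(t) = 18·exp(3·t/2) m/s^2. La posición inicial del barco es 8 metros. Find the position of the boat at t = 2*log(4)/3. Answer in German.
Wir müssen unsere Gleichung für die Beschleunigung a(t) = 18·exp(3·t/2) 2-mal integrieren. Das Integral von der Beschleunigung ist die Geschwindigkeit. Mit v(0) = 12 erhalten wir v(t) = 12·exp(3·t/2). Mit ∫v(t)dt und Anwendung von x(0) = 8, finden wir x(t) = 8·exp(3·t/2). Wir haben die Position x(t) = 8·exp(3·t/2). Durch Einsetzen von t = 2*log(4)/3: x(2*log(4)/3) = 32.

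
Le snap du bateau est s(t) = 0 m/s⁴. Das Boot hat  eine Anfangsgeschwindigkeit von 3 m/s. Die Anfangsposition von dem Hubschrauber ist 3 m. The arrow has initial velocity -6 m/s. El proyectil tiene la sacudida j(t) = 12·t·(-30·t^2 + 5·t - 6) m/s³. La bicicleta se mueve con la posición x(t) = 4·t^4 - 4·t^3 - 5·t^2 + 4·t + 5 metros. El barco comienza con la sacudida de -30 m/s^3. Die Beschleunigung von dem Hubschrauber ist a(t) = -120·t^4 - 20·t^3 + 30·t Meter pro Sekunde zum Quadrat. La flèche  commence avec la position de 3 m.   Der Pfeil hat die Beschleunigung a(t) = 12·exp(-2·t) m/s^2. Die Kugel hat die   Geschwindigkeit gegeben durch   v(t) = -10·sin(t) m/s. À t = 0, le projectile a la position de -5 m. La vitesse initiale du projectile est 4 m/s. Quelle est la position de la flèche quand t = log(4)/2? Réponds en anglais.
To find the answer, we compute 2 antiderivatives of a(t) = 12·exp(-2·t). The integral of acceleration is velocity. Using v(0) = -6, we get v(t) = -6·exp(-2·t). Integrating velocity and using the initial condition x(0) = 3, we get x(t) = 3·exp(-2·t). Using x(t) = 3·exp(-2·t) and substituting t = log(4)/2, we find x = 3/4.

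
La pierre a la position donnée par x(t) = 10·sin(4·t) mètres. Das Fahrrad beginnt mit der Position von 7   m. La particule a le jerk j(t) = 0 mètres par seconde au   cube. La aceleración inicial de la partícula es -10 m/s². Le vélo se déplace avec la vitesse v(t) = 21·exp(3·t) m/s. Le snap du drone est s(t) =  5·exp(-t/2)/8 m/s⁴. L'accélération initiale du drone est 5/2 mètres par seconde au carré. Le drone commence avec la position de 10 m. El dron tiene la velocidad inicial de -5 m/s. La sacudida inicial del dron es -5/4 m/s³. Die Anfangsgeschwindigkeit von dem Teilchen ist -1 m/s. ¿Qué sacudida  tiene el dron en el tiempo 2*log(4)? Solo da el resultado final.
j(2*log(4)) = -5/16.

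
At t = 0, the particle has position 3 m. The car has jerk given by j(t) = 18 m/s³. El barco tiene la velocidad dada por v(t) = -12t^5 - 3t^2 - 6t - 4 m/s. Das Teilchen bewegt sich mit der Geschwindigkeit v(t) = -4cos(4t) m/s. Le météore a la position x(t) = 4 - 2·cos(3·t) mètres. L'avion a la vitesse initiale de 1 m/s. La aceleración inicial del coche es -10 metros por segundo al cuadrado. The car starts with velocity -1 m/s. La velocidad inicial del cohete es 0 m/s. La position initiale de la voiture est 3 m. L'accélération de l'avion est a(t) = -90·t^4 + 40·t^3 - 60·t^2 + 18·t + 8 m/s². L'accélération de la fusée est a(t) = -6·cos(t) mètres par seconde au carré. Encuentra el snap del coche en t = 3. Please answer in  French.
Nous devons dériver notre équation du jerk j(t) = 18 1 fois. En prenant d/dt de j(t), nous trouvons s(t) = 0. De l'équation du snap s(t) = 0, nous substituons t = 3 pour obtenir s = 0.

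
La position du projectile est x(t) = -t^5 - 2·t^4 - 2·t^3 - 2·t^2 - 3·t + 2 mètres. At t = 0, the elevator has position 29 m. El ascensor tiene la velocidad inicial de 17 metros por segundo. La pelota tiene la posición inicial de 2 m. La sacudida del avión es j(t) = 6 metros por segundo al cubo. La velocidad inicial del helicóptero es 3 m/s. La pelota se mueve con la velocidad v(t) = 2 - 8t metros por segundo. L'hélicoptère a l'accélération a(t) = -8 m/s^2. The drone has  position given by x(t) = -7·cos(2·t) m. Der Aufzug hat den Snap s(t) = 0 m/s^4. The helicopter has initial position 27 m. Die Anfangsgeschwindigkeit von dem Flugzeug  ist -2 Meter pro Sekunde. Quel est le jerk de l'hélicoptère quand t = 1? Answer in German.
Um dies zu lösen, müssen wir 1 Ableitung unserer Gleichung für die Beschleunigung a(t) = -8 nehmen. Die Ableitung von der Beschleunigung ergibt den Ruck: j(t) = 0. Aus der Gleichung für den Ruck j(t) = 0, setzen wir t = 1 ein und erhalten j = 0.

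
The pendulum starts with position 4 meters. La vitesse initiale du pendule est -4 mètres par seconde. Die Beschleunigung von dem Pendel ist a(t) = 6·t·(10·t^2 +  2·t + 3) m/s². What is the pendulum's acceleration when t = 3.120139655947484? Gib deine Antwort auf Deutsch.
Mit a(t) = 6·t·(10·t^2 + 2·t + 3) und Einsetzen von t = 3.120139655947484, finden wir a = 1995.51016646587.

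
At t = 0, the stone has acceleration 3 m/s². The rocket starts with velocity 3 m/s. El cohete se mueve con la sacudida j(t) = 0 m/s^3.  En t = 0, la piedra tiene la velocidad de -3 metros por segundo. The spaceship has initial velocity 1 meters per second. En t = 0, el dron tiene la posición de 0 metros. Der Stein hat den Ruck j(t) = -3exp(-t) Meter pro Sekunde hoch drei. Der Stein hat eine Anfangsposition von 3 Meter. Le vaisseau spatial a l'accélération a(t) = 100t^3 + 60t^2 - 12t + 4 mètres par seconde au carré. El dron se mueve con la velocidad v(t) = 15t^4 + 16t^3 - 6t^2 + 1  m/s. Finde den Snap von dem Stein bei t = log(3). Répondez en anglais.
To solve this, we need to take 1 derivative of our jerk equation j(t) = -3·exp(-t). Taking d/dt of j(t), we find s(t) = 3·exp(-t). From the given snap equation s(t) = 3·exp(-t), we substitute t = log(3) to get s = 1.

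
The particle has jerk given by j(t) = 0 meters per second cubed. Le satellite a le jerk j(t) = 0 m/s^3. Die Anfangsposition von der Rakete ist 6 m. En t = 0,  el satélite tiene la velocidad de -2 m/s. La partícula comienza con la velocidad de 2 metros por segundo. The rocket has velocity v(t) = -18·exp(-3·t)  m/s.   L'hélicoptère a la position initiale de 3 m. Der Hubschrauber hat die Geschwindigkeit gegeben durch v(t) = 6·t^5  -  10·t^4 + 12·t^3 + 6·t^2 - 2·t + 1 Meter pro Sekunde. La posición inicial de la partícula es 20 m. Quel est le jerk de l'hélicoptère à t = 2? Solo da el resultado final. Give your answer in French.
Le jerk à t = 2 est j = 636.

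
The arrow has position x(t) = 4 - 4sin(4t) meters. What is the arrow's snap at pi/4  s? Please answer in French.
Nous devons dériver notre équation de la position x(t) = 4 - 4·sin(4·t) 4 fois. La dérivée de la position donne la vitesse: v(t) = -16·cos(4·t). En prenant d/dt de v(t), nous trouvons a(t) = 64·sin(4·t). La dérivée de l'accélération donne le jerk: j(t) = 256·cos(4·t). En dérivant le jerk, nous obtenons le snap: s(t) = -1024·sin(4·t). Nous avons le snap s(t) = -1024·sin(4·t). En substituant t = pi/4: s(pi/4) = 0.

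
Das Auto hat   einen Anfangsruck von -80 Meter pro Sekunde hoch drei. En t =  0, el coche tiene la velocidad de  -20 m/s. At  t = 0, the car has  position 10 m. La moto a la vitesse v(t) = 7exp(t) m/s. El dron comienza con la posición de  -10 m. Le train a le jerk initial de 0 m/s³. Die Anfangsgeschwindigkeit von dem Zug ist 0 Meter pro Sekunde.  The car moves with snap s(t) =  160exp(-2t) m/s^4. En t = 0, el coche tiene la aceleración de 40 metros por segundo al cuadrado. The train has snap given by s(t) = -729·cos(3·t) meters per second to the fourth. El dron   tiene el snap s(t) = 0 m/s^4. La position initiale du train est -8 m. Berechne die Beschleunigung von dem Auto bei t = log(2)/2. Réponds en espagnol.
Partiendo del snap s(t) = 160·exp(-2·t), tomamos 2 integrales. Tomando ∫s(t)dt y aplicando j(0) = -80, encontramos j(t) = -80·exp(-2·t). Integrando la sacudida y usando la condición inicial a(0) = 40, obtenemos a(t) = 40·exp(-2·t). Tenemos la aceleración a(t) = 40·exp(-2·t). Sustituyendo t = log(2)/2: a(log(2)/2) = 20.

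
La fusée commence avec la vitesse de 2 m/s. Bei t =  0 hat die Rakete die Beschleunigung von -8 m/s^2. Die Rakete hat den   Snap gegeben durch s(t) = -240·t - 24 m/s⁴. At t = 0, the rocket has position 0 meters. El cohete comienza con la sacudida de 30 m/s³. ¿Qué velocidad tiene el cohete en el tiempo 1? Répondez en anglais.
We need to integrate our snap equation s(t) = -240·t - 24 3 times. Taking ∫s(t)dt and applying j(0) = 30, we find j(t) = -120·t^2 - 24·t + 30. Integrating jerk and using the initial condition a(0) = -8, we get a(t) = -40·t^3 - 12·t^2 + 30·t - 8. The antiderivative of acceleration, with v(0) = 2, gives velocity: v(t) = -10·t^4 - 4·t^3 + 15·t^2 - 8·t + 2. From the given velocity equation v(t) = -10·t^4 - 4·t^3 + 15·t^2 - 8·t + 2, we substitute t = 1 to get v = -5.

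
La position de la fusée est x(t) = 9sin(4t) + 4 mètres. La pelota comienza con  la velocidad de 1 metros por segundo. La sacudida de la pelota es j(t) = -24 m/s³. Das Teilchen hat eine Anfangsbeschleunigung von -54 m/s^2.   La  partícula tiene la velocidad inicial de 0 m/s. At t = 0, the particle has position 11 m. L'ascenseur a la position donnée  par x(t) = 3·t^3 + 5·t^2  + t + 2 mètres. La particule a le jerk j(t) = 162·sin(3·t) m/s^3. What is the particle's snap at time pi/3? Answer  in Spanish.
Partiendo de la sacudida j(t) = 162·sin(3·t), tomamos 1 derivada. Tomando d/dt de j(t), encontramos s(t) = 486·cos(3·t). Tenemos el snap s(t) = 486·cos(3·t). Sustituyendo t = pi/3: s(pi/3) = -486.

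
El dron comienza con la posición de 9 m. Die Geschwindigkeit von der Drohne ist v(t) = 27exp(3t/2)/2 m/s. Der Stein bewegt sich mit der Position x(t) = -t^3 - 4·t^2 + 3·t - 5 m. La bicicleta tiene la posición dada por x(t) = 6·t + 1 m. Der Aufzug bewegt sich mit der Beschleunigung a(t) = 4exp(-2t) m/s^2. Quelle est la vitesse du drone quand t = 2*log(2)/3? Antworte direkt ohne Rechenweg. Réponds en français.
La réponse est 27.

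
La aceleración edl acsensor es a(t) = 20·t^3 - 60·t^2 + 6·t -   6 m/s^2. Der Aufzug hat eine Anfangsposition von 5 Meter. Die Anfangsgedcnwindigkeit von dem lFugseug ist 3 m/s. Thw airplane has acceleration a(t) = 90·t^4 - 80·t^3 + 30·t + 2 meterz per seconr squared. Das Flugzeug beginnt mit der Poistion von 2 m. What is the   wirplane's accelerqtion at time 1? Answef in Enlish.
From the given acceleration equation a(t) = 90·t^4 - 80·t^3 + 30·t + 2, we substitute t = 1 to get a = 42.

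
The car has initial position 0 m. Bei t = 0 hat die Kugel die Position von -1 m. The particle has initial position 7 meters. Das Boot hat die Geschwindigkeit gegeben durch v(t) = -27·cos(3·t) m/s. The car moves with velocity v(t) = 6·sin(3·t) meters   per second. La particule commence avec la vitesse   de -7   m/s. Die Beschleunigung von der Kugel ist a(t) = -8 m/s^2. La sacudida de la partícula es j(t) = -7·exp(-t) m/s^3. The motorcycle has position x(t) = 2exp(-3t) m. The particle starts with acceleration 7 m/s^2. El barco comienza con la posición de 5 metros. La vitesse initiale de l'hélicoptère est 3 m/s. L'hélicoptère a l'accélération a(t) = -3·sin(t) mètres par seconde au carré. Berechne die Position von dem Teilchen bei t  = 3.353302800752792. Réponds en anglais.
We need to integrate our jerk equation j(t) = -7·exp(-t) 3 times. The integral of jerk, with a(0) = 7, gives acceleration: a(t) = 7·exp(-t). Integrating acceleration and using the initial condition v(0) = -7, we get v(t) = -7·exp(-t). Integrating velocity and using the initial condition x(0) = 7, we get x(t) = 7·exp(-t). From the given position equation x(t) = 7·exp(-t), we substitute t = 3.353302800752792 to get x = 0.244780680325457.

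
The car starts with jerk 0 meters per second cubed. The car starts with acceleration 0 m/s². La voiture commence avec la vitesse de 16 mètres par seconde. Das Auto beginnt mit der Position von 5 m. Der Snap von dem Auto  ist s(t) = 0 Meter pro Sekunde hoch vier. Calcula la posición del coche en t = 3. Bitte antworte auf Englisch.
We need to integrate our snap equation s(t) = 0 4 times. The antiderivative of snap, with j(0) = 0, gives jerk: j(t) = 0. Finding the antiderivative of j(t) and using a(0) = 0: a(t) = 0. The integral of acceleration, with v(0) = 16, gives velocity: v(t) = 16. Finding the integral of v(t) and using x(0) = 5: x(t) = 16·t + 5. From the given position equation x(t) = 16·t + 5, we substitute t = 3 to get x = 53.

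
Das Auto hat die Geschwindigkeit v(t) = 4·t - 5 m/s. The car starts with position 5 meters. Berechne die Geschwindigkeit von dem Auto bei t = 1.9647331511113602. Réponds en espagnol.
Tenemos la velocidad v(t) = 4·t - 5. Sustituyendo t = 1.9647331511113602: v(1.9647331511113602) = 2.85893260444544.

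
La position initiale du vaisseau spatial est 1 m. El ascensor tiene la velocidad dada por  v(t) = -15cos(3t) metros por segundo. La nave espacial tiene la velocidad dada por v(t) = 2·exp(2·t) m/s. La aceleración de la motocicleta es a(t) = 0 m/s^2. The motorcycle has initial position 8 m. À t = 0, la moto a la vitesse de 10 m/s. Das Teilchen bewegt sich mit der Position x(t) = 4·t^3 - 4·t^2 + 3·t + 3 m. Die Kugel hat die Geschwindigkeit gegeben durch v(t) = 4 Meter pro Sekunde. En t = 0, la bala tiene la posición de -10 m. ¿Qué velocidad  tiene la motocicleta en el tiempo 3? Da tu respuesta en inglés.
To solve this, we need to take 1 antiderivative of our acceleration equation a(t) = 0. The integral of acceleration, with v(0) = 10, gives velocity: v(t) = 10. We have velocity v(t) = 10. Substituting t = 3: v(3) = 10.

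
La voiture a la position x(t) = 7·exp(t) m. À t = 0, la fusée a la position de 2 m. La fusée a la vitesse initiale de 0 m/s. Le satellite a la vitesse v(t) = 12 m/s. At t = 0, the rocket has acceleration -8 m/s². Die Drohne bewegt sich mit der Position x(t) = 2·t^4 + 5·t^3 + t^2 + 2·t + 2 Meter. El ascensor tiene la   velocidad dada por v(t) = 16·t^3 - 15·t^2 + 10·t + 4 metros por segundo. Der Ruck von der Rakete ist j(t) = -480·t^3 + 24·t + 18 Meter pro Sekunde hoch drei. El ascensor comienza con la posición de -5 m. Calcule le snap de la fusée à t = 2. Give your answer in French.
Pour résoudre ceci, nous devons prendre 1 dérivée de notre équation du jerk j(t) = -480·t^3 + 24·t + 18. En prenant d/dt de j(t), nous trouvons s(t) = 24 - 1440·t^2. En utilisant s(t) = 24 - 1440·t^2 et en substituant t = 2, nous trouvons s = -5736.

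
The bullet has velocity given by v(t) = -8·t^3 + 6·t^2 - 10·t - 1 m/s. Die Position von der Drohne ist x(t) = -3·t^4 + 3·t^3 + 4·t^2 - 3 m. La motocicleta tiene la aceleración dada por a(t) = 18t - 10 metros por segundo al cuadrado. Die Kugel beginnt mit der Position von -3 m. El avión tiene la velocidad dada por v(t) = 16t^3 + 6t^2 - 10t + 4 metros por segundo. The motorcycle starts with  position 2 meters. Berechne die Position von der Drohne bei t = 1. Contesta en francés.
En utilisant x(t) = -3·t^4 + 3·t^3 + 4·t^2 - 3 et en substituant t = 1, nous trouvons x = 1.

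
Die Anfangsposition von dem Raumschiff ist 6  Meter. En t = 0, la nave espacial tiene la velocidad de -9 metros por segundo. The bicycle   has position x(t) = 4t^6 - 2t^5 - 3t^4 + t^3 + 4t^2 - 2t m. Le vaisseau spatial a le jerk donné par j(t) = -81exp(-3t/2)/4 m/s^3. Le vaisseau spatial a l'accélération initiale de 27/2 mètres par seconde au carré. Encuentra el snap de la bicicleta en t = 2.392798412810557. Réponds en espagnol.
Debemos derivar nuestra ecuación de la posición x(t) = 4·t^6 - 2·t^5 - 3·t^4 + t^3 + 4·t^2 - 2·t 4 veces. Tomando d/dt de x(t), encontramos v(t) = 24·t^5 - 10·t^4 - 12·t^3 + 3·t^2 + 8·t - 2. La derivada de la velocidad da la aceleración: a(t) = 120·t^4 - 40·t^3 - 36·t^2 + 6·t + 8. La derivada de la aceleración da la sacudida: j(t) = 480·t^3 - 120·t^2 - 72·t + 6. La derivada de la sacudida da el snap: s(t) = 1440·t^2 - 240·t - 72. Tenemos el snap s(t) = 1440·t^2 - 240·t - 72. Sustituyendo t = 2.392798412810557: s(2.392798412810557) = 7598.42569278762.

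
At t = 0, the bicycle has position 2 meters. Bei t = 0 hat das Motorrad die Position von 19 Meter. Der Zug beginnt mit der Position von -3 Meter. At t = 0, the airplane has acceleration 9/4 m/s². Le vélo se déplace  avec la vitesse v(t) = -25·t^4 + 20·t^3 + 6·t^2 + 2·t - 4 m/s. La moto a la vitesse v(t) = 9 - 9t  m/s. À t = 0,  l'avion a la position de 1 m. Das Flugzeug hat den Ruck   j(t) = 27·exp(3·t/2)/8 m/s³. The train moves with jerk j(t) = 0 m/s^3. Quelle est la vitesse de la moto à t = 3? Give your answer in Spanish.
Tenemos la velocidad v(t) = 9 - 9·t. Sustituyendo t = 3: v(3) = -18.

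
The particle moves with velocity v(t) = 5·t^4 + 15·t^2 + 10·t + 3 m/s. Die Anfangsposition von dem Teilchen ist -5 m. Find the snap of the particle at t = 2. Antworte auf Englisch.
To solve this, we need to take 3 derivatives of our velocity equation v(t) = 5·t^4 + 15·t^2 + 10·t + 3. Taking d/dt of v(t), we find a(t) = 20·t^3 + 30·t + 10. The derivative of acceleration gives jerk: j(t) = 60·t^2 + 30. The derivative of jerk gives snap: s(t) = 120·t. Using s(t) = 120·t and substituting t = 2, we find s = 240.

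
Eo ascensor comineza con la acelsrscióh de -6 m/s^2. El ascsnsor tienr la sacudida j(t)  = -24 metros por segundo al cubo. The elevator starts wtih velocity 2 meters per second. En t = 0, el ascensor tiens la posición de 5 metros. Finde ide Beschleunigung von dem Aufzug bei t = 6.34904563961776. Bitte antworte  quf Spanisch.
Para resolver esto, necesitamos tomar 1 antiderivada de nuestra ecuación de la sacudida j(t) = -24. La integral de la sacudida es la aceleración. Usando a(0) = -6, obtenemos a(t) = -24·t - 6. Usando a(t) = -24·t - 6 y sustituyendo t = 6.34904563961776, encontramos a = -158.377095350826.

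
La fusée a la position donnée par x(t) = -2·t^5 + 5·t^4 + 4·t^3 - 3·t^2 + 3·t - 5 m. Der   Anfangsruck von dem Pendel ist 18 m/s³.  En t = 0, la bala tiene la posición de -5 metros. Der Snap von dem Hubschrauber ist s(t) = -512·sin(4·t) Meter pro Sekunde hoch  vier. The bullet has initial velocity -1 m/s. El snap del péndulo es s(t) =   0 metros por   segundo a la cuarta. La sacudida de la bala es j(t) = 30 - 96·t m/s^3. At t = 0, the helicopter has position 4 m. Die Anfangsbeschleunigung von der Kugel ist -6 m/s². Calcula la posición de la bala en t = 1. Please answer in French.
Pour résoudre ceci, nous devons prendre 3 intégrales de notre équation du jerk j(t) = 30 - 96·t. En prenant ∫j(t)dt et en appliquant a(0) = -6, nous trouvons a(t) = -48·t^2 + 30·t - 6. En prenant ∫a(t)dt et en appliquant v(0) = -1, nous trouvons v(t) = -16·t^3 + 15·t^2 - 6·t - 1. En prenant ∫v(t)dt et en appliquant x(0) = -5, nous trouvons x(t) = -4·t^4 + 5·t^3 - 3·t^2 - t - 5. De l'équation de la position x(t) = -4·t^4 + 5·t^3 - 3·t^2 - t - 5, nous substituons t = 1 pour obtenir x = -8.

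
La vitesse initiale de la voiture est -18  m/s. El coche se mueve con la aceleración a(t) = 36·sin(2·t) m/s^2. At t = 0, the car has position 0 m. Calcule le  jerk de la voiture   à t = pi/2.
En partant de l'accélération a(t) = 36·sin(2·t), nous prenons 1 dérivée. La dérivée de l'accélération donne le jerk: j(t) = 72·cos(2·t). De l'équation du jerk j(t) = 72·cos(2·t), nous substituons t = pi/2 pour obtenir j = -72.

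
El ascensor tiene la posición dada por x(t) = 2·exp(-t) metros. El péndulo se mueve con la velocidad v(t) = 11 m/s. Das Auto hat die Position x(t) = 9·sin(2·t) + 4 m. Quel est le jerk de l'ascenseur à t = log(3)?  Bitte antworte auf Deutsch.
Wir müssen unsere Gleichung für die Position x(t) = 2·exp(-t) 3-mal ableiten. Mit d/dt von x(t) finden wir v(t) = -2·exp(-t). Mit d/dt von v(t) finden wir a(t) = 2·exp(-t). Mit d/dt von a(t) finden wir j(t) = -2·exp(-t). Mit j(t) = -2·exp(-t) und Einsetzen von t = log(3), finden wir j = -2/3.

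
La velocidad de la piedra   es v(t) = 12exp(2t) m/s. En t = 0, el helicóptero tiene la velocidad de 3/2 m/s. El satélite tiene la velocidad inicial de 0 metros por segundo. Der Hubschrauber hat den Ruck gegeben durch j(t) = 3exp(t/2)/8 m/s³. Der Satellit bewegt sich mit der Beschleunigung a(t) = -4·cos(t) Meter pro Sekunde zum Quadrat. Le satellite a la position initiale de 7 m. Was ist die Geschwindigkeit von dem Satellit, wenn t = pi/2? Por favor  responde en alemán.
Ausgehend von der Beschleunigung a(t) = -4·cos(t), nehmen wir 1 Integral. Die Stammfunktion von der Beschleunigung, mit v(0) = 0, ergibt die Geschwindigkeit: v(t) = -4·sin(t). Mit v(t) = -4·sin(t) und Einsetzen von t = pi/2, finden wir v = -4.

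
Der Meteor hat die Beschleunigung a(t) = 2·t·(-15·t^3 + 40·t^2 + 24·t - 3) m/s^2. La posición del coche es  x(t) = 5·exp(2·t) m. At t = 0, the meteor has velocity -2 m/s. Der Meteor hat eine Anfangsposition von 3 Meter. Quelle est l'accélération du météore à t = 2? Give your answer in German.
Aus der Gleichung für die Beschleunigung a(t) = 2·t·(-15·t^3 + 40·t^2 + 24·t - 3), setzen wir t = 2 ein und erhalten a = 340.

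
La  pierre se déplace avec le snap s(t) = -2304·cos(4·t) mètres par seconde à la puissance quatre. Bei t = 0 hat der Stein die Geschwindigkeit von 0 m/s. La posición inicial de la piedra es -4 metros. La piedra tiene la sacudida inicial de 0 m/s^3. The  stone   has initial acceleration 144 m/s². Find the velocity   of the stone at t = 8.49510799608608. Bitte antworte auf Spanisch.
Partiendo del snap s(t) = -2304·cos(4·t), tomamos 3 integrales. Integrando el snap y usando la condición inicial j(0) = 0, obtenemos j(t) = -576·sin(4·t). La antiderivada de la sacudida es la aceleración. Usando a(0) = 144, obtenemos a(t) = 144·cos(4·t). Integrando la aceleración y usando la condición inicial v(0) = 0, obtenemos v(t) = 36·sin(4·t). Usando v(t) = 36·sin(4·t) y sustituyendo t = 8.49510799608608, encontramos v = 19.6410661673186.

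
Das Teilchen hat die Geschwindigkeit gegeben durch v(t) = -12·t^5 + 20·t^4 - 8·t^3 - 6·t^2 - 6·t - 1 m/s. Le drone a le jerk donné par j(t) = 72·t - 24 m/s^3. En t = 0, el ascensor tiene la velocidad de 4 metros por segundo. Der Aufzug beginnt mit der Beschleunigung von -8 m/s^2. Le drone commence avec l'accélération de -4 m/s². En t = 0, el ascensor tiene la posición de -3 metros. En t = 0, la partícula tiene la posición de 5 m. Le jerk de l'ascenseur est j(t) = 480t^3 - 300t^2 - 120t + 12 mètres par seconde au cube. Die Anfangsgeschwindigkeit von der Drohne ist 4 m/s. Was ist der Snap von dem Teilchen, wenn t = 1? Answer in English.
Starting from velocity v(t) = -12·t^5 + 20·t^4 - 8·t^3 - 6·t^2 - 6·t - 1, we take 3 derivatives. Taking d/dt of v(t), we find a(t) = -60·t^4 + 80·t^3 - 24·t^2 - 12·t - 6. The derivative of acceleration gives jerk: j(t) = -240·t^3 + 240·t^2 - 48·t - 12. Differentiating jerk, we get snap: s(t) = -720·t^2 + 480·t - 48. From the given snap equation s(t) = -720·t^2 + 480·t - 48, we substitute t = 1 to get s = -288.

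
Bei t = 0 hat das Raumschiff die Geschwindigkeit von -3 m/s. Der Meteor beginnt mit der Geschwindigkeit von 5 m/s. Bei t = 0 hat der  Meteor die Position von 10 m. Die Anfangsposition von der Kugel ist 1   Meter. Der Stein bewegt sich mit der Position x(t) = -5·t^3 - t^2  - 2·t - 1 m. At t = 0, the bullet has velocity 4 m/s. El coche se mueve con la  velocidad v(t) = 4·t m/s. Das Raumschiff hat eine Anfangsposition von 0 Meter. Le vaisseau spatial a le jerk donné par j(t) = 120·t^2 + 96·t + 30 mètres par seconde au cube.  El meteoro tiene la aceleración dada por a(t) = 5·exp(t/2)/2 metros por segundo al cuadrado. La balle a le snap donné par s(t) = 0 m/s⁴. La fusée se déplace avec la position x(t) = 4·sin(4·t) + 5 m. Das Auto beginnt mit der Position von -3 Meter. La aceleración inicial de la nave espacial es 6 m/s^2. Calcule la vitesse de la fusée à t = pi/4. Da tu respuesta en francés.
Nous devons dériver notre équation de la position x(t) = 4·sin(4·t) + 5 1 fois. La dérivée de la position donne la vitesse: v(t) = 16·cos(4·t). Nous avons la vitesse v(t) = 16·cos(4·t). En substituant t = pi/4: v(pi/4) = -16.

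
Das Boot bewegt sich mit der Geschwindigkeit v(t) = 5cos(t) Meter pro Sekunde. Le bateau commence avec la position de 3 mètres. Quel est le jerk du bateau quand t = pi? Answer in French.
En partant de la vitesse v(t) = 5·cos(t), nous prenons 2 dérivées. En prenant d/dt de v(t), nous trouvons a(t) = -5·sin(t). La dérivée de l'accélération donne le jerk: j(t) = -5·cos(t). De l'équation du jerk j(t) = -5·cos(t), nous substituons t = pi pour obtenir j = 5.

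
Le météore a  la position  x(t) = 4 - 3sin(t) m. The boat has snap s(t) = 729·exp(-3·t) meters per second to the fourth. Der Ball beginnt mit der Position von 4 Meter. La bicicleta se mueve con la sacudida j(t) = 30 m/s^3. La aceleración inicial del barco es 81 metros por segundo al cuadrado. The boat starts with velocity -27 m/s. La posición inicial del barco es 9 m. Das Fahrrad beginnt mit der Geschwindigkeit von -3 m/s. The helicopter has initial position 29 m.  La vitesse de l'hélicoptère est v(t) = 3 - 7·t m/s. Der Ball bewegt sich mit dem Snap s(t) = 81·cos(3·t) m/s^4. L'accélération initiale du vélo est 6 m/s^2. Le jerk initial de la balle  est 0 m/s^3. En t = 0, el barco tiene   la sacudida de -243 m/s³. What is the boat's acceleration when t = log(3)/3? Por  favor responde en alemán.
Wir müssen die Stammfunktion unserer Gleichung für den Snap s(t) = 729·exp(-3·t) 2-mal finden. Durch Integration von dem Snap und Verwendung der Anfangsbedingung j(0) = -243, erhalten wir j(t) = -243·exp(-3·t). Das Integral von dem Ruck, mit a(0) = 81, ergibt die Beschleunigung: a(t) = 81·exp(-3·t). Mit a(t) = 81·exp(-3·t) und Einsetzen von t = log(3)/3, finden wir a = 27.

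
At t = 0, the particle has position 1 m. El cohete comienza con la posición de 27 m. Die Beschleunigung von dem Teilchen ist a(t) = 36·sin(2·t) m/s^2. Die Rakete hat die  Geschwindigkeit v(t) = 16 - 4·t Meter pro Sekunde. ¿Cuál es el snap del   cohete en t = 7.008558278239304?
Para resolver esto, necesitamos tomar 3 derivadas de nuestra ecuación de la velocidad v(t) = 16 - 4·t. Tomando d/dt de v(t), encontramos a(t) = -4. Tomando d/dt de a(t), encontramos j(t) = 0. Tomando d/dt de j(t), encontramos s(t) = 0. Tenemos el snap s(t) = 0. Sustituyendo t = 7.008558278239304: s(7.008558278239304) = 0.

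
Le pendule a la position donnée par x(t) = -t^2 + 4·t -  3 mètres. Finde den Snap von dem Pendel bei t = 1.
Wir müssen unsere Gleichung für die Position x(t) = -t^2 + 4·t - 3 4-mal ableiten. Mit d/dt von x(t) finden wir v(t) = 4 - 2·t. Die Ableitung von der Geschwindigkeit ergibt die Beschleunigung: a(t) = -2. Durch Ableiten von der Beschleunigung erhalten wir den Ruck: j(t) = 0. Durch Ableiten von dem Ruck erhalten wir den Snap: s(t) = 0. Wir haben den Snap s(t) = 0. Durch Einsetzen von t = 1: s(1) = 0.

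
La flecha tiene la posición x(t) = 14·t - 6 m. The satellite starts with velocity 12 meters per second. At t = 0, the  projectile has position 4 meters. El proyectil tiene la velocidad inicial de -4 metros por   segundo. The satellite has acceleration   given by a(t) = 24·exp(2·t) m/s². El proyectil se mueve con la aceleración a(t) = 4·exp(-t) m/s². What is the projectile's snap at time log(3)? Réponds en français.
Pour résoudre ceci, nous devons prendre 2 dérivées de notre équation de l'accélération a(t) = 4·exp(-t). En dérivant l'accélération, nous obtenons le jerk: j(t) = -4·exp(-t). En dérivant le jerk, nous obtenons le snap: s(t) = 4·exp(-t). De l'équation du snap s(t) = 4·exp(-t), nous substituons t = log(3) pour obtenir s = 4/3.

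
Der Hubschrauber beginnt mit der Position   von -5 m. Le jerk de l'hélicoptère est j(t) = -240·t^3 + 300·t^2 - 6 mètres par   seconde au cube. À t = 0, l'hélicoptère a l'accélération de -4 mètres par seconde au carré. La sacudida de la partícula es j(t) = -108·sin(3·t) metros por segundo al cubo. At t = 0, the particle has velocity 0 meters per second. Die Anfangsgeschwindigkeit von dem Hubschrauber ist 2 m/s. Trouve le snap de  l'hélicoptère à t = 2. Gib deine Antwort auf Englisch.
Starting from jerk j(t) = -240·t^3 + 300·t^2 - 6, we take 1 derivative. The derivative of jerk gives snap: s(t) = -720·t^2 + 600·t. From the given snap equation s(t) = -720·t^2 + 600·t, we substitute t = 2 to get s = -1680.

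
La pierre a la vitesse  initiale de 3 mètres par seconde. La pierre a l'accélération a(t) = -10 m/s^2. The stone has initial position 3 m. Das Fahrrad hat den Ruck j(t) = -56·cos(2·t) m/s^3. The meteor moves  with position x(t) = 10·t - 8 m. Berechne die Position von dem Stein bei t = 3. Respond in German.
Um dies zu lösen, müssen wir 2 Stammfunktionen unserer Gleichung für die Beschleunigung a(t) = -10 finden. Mit ∫a(t)dt und Anwendung von v(0) = 3, finden wir v(t) = 3 - 10·t. Die Stammfunktion von der Geschwindigkeit, mit x(0) = 3, ergibt die Position: x(t) = -5·t^2 + 3·t + 3. Mit x(t) = -5·t^2 + 3·t + 3 und Einsetzen von t = 3, finden wir x = -33.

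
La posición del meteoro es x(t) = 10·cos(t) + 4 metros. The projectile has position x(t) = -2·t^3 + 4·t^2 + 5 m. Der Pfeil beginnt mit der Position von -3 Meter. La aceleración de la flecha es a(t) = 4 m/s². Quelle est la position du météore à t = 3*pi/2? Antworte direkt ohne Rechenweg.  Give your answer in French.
La réponse est 4.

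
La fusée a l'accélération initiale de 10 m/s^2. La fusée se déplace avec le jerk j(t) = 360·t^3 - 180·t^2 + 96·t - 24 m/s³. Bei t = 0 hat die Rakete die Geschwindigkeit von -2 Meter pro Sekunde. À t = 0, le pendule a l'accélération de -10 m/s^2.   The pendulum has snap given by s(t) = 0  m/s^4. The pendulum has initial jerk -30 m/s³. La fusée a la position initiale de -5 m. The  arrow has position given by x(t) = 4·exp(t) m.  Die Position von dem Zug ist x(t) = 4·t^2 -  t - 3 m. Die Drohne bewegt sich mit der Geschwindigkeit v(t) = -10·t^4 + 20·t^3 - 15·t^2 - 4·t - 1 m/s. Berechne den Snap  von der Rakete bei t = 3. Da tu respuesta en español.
Partiendo de la sacudida j(t) = 360·t^3 - 180·t^2 + 96·t - 24, tomamos 1 derivada. La derivada de la sacudida da el snap: s(t) = 1080·t^2 - 360·t + 96. Tenemos el snap s(t) = 1080·t^2 - 360·t + 96. Sustituyendo t = 3: s(3) = 8736.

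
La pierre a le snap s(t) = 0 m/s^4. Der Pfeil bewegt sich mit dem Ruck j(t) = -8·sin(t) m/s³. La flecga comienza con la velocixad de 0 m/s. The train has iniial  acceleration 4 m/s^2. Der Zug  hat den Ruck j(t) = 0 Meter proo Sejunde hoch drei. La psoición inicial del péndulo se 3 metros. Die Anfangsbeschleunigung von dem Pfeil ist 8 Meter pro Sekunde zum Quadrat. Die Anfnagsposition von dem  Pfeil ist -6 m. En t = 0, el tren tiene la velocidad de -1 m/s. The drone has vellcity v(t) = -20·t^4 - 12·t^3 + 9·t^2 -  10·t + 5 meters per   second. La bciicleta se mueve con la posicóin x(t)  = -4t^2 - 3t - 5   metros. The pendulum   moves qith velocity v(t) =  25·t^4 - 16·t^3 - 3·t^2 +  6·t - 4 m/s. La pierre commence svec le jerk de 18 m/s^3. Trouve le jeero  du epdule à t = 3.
Nous devons dériver notre équation de la vitesse v(t) = 25·t^4 - 16·t^3 - 3·t^2 + 6·t - 4 2 fois. En prenant d/dt de v(t), nous trouvons a(t) = 100·t^3 - 48·t^2 - 6·t + 6. En prenant d/dt de a(t), nous trouvons j(t) = 300·t^2 - 96·t - 6. De l'équation du jerk j(t) = 300·t^2 - 96·t - 6, nous substituons t = 3 pour obtenir j = 2406.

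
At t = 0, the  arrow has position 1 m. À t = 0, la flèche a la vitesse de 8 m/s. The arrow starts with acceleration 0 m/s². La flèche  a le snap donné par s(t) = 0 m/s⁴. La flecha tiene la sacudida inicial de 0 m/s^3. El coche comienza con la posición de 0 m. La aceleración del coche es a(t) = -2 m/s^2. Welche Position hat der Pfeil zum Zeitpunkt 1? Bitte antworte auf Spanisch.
Necesitamos integrar nuestra ecuación del snap s(t) = 0 4 veces. La antiderivada del snap, con j(0) = 0, da la sacudida: j(t) = 0. La antiderivada de la sacudida, con a(0) = 0, da la aceleración: a(t) = 0. Integrando la aceleración y usando la condición inicial v(0) = 8, obtenemos v(t) = 8. Integrando la velocidad y usando la condición inicial x(0) = 1, obtenemos x(t) = 8·t + 1. De la ecuación de la posición x(t) = 8·t + 1, sustituimos t = 1 para obtener x = 9.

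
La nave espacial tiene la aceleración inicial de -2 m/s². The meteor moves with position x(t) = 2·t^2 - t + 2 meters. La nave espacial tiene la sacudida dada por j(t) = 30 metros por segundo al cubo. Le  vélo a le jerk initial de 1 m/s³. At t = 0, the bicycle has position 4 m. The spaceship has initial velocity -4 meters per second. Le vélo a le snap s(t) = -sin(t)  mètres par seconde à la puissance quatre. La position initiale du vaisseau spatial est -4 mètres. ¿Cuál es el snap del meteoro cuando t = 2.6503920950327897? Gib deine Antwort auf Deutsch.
Wir müssen unsere Gleichung für die Position x(t) = 2·t^2 - t + 2 4-mal ableiten. Die Ableitung von der Position ergibt die Geschwindigkeit: v(t) = 4·t - 1. Mit d/dt von v(t) finden wir a(t) = 4. Mit d/dt von a(t) finden wir j(t) = 0. Durch Ableiten von dem Ruck erhalten wir den Snap: s(t) = 0. Mit s(t) = 0 und Einsetzen von t = 2.6503920950327897, finden wir s = 0.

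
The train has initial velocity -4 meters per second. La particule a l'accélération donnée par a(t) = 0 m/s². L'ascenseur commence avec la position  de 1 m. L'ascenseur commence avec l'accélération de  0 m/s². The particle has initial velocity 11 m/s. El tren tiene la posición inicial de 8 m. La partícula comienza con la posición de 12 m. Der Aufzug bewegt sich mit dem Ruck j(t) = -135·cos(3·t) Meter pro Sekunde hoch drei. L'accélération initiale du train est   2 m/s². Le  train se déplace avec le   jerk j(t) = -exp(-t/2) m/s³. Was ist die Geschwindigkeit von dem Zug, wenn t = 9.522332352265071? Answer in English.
To solve this, we need to take 2 antiderivatives of our jerk equation j(t) = -exp(-t/2). The integral of jerk, with a(0) = 2, gives acceleration: a(t) = 2·exp(-t/2). The integral of acceleration is velocity. Using v(0) = -4, we get v(t) = -4·exp(-t/2). We have velocity v(t) = -4·exp(-t/2). Substituting t = 9.522332352265071: v(9.522332352265071) = -0.0342225048418668.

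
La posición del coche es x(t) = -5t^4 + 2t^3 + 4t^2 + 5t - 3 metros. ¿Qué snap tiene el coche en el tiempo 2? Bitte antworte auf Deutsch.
Wir müssen unsere Gleichung für die Position x(t) = -5·t^4 + 2·t^3 + 4·t^2 + 5·t - 3 4-mal ableiten. Die Ableitung von der Position ergibt die Geschwindigkeit: v(t) = -20·t^3 + 6·t^2 + 8·t + 5. Durch Ableiten von der Geschwindigkeit erhalten wir die Beschleunigung: a(t) = -60·t^2 + 12·t + 8. Mit d/dt von a(t) finden wir j(t) = 12 - 120·t. Durch Ableiten von dem Ruck erhalten wir den Snap: s(t) = -120. Aus der Gleichung für den Snap s(t) = -120, setzen wir t = 2 ein und erhalten s = -120.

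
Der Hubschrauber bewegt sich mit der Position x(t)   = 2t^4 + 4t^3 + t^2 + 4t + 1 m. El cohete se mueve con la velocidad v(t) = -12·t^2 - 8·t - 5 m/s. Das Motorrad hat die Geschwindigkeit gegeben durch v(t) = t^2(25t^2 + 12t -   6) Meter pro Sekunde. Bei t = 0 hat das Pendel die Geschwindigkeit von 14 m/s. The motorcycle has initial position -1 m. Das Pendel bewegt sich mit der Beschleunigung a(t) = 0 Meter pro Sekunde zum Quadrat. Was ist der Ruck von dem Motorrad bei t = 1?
Ausgehend von der Geschwindigkeit v(t) = t^2·(25·t^2 + 12·t - 6), nehmen wir 2 Ableitungen. Die Ableitung von der Geschwindigkeit ergibt die Beschleunigung: a(t) = t^2·(50·t + 12) + 2·t·(25·t^2 + 12·t - 6). Die Ableitung von der Beschleunigung ergibt den Ruck: j(t) = 100·t^2 + 4·t·(50·t + 12) + 24·t - 12. Wir haben den Ruck j(t) = 100·t^2 + 4·t·(50·t + 12) + 24·t - 12. Durch Einsetzen von t = 1: j(1) = 360.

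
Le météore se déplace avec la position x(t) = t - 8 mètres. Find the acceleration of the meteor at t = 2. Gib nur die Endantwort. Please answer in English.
At t = 2, a = 0.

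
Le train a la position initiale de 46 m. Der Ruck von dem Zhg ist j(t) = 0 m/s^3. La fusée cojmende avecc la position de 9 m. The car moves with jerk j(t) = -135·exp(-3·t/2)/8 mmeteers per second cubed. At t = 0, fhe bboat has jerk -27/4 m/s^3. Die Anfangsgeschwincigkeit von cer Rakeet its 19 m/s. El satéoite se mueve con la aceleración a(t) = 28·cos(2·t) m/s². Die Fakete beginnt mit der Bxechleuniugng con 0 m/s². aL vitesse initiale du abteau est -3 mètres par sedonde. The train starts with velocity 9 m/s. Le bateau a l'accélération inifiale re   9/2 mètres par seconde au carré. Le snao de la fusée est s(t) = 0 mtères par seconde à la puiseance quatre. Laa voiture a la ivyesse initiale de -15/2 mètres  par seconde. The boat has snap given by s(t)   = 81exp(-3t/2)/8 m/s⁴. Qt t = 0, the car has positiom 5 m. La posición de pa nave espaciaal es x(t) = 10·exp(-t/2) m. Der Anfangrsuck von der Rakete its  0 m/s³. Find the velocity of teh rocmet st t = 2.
We must find the integral of our snap equation s(t) = 0 3 times. The integral of snap is jerk. Using j(0) = 0, we get j(t) = 0. Taking ∫j(t)dt and applying a(0) = 0, we find a(t) = 0. Finding the integral of a(t) and using v(0) = 19: v(t) = 19. From the given velocity equation v(t) = 19, we substitute t = 2 to get v = 19.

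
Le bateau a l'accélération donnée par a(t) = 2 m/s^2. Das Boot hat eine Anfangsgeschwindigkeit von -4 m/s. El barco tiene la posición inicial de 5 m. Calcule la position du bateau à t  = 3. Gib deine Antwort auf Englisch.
Starting from acceleration a(t) = 2, we take 2 integrals. Integrating acceleration and using the initial condition v(0) = -4, we get v(t) = 2·t - 4. Taking ∫v(t)dt and applying x(0) = 5, we find x(t) = t^2 - 4·t + 5. Using x(t) = t^2 - 4·t + 5 and substituting t = 3, we find x = 2.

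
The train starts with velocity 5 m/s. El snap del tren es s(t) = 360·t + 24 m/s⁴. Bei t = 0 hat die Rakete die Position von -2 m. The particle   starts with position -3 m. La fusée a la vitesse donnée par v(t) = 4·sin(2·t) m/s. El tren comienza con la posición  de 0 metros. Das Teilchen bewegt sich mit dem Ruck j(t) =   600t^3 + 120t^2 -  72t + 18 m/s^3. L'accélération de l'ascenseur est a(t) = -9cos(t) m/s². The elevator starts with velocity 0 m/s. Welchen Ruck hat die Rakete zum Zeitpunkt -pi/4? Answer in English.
We must differentiate our velocity equation v(t) = 4·sin(2·t) 2 times. Taking d/dt of v(t), we find a(t) = 8·cos(2·t). Taking d/dt of a(t), we find j(t) = -16·sin(2·t). Using j(t) = -16·sin(2·t) and substituting t = -pi/4, we find j = 16.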